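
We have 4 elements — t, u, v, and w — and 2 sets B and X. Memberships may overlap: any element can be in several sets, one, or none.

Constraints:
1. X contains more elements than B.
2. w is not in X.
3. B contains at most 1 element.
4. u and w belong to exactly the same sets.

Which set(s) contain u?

From (2): w ∉ X.
(4): u matches w: u ∉ X.
Suppose u ∈ B: no assignment then satisfies all the clues, so u ∉ B.

u: none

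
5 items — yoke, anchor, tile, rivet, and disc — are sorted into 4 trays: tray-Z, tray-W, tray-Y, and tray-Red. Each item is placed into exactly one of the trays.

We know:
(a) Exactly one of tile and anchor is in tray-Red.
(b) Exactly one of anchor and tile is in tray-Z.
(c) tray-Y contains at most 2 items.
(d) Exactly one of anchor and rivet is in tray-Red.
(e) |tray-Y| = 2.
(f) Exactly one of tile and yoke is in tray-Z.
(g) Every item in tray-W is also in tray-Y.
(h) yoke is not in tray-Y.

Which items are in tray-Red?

tray-Red = {anchor, yoke}

From (h): yoke ∉ tray-Y.
(g) contrapositive: yoke ∉ tray-W.
Suppose yoke ∉ tray-Red: no assignment then satisfies all the clues, so yoke ∈ tray-Red.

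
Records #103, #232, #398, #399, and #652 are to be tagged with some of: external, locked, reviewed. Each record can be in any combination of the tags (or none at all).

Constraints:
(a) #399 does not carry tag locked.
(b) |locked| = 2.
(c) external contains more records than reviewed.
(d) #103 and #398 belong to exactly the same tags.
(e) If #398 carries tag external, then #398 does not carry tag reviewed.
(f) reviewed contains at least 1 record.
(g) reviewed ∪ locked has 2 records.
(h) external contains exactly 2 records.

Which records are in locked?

locked = {#232, #652}

From (a): #399 ∉ locked.
Suppose #103 ∈ locked: no assignment then satisfies all the clues, so #103 ∉ locked.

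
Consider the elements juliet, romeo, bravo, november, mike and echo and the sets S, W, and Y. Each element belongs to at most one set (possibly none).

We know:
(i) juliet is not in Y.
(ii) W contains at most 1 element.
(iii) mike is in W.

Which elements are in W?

W = {mike}

From (i): juliet ∉ Y.
From (iii): mike ∈ W.
(ii): W already has 1, so the rest are out.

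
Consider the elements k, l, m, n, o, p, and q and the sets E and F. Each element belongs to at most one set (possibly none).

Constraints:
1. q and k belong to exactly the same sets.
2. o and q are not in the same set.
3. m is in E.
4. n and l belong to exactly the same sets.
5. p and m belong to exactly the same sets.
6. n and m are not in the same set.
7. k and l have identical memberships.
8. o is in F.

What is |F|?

1

From (3): m ∈ E.
From (8): o ∈ F.
(2): q ∉ F.
(5): p matches m: p ∈ E.
(6): n ∉ E.
(1): k matches q: k ∉ F.
(4): l matches n: l ∉ E.
(7): k matches l: k ∉ E.
(7): l matches k: l ∉ F.
(1): q matches k: q ∉ E.
(4): n matches l: n ∉ F.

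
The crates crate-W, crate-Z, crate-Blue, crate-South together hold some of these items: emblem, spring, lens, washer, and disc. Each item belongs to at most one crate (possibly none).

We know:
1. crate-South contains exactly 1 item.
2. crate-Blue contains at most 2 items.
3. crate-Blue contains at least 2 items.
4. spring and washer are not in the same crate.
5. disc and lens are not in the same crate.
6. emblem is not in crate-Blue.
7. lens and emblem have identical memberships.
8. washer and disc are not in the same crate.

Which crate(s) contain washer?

washer: crate-South

From (6): emblem ∉ crate-Blue.
(7): lens matches emblem: lens ∉ crate-Blue.
Suppose washer ∈ crate-W: no assignment then satisfies all the clues, so washer ∉ crate-W.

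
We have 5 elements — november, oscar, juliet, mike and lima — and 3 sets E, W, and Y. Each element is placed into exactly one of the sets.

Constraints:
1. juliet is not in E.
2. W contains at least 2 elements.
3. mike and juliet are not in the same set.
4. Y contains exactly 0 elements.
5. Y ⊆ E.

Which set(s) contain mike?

mike: E

From (1): juliet ∉ E.
(4): Y already has 0, so the rest are out.
Only one set left: juliet ∈ W.
(3): mike ∉ W.
Only one set left: mike ∈ E.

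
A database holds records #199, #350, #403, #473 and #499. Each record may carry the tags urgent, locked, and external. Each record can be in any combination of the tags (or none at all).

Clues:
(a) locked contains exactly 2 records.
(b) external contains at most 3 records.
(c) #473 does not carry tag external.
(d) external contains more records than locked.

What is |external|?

3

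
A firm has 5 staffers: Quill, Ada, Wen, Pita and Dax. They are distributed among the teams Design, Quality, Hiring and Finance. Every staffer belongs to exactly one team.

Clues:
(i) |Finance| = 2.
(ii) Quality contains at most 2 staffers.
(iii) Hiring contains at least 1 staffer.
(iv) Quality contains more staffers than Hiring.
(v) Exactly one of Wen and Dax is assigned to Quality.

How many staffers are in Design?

0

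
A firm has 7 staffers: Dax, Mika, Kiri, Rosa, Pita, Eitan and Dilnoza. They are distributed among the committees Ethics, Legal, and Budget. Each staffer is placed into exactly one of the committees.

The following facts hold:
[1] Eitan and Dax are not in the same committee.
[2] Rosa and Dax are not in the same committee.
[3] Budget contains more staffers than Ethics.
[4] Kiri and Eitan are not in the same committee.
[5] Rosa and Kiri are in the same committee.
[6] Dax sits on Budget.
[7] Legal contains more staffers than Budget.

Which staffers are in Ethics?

Ethics = {Eitan}

From (6): Dax ∈ Budget.
(1): Eitan ∉ Budget.
(2): Rosa ∉ Budget.
(5): Kiri matches Rosa: Kiri ∉ Budget.
Suppose Mika ∈ Ethics: no assignment then satisfies all the clues, so Mika ∉ Ethics.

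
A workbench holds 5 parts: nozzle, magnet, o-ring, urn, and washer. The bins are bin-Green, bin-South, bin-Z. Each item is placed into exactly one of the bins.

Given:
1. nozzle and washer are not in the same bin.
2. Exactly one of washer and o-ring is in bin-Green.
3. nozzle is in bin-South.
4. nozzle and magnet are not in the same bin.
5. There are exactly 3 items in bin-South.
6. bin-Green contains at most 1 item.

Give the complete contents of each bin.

bin-Green = {washer}; bin-South = {nozzle, o-ring, urn}; bin-Z = {magnet}

From (3): nozzle ∈ bin-South.
(1): washer ∉ bin-South.
(4): magnet ∉ bin-South.
(5): only 3 candidates remain for bin-South, so all are in.
(2) (exactly one): washer ∈ bin-Green.
(6): bin-Green already has 1, so the rest are out.
Only one bin left: magnet ∈ bin-Z.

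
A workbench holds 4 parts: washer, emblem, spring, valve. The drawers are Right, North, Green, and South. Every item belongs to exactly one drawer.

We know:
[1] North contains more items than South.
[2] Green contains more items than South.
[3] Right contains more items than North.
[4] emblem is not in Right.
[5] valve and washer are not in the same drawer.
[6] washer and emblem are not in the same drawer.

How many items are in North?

1

From (4): emblem ∉ Right.
Suppose washer ∈ South: no assignment then satisfies all the clues, so washer ∉ South.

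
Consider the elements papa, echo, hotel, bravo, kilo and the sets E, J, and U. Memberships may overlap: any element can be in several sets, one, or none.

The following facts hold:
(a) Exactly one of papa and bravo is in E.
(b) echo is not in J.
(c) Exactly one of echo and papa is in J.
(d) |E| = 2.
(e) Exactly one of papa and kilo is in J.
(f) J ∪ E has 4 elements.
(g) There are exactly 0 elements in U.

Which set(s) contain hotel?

hotel: J

From (b): echo ∉ J.
(c) (exactly one): papa ∈ J.
(e) (exactly one): kilo ∉ J.
(g): U already has 0, so the rest are out.
Suppose hotel ∈ E: no assignment then satisfies all the clues, so hotel ∉ E.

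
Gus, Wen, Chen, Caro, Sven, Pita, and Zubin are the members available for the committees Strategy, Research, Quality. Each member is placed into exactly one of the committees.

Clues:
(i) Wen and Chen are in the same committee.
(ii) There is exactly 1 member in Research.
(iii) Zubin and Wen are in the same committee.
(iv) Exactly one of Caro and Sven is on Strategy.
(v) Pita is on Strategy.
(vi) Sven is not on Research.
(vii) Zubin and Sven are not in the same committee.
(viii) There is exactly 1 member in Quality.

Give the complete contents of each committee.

From (v): Pita ∈ Strategy.
From (vi): Sven ∉ Research.
Suppose Gus ∈ Strategy: no assignment then satisfies all the clues, so Gus ∉ Strategy.

Strategy = {Caro, Chen, Pita, Wen, Zubin}; Research = {Gus}; Quality = {Sven}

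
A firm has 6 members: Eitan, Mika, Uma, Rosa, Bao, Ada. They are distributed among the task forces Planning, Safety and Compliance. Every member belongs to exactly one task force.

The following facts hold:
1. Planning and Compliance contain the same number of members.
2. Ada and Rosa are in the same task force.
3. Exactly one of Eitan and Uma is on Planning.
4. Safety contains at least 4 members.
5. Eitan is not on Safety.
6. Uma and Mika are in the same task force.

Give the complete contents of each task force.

Planning = {Eitan}; Safety = {Ada, Mika, Rosa, Uma}; Compliance = {Bao}

From (5): Eitan ∉ Safety.
Suppose Eitan ∉ Planning: no assignment then satisfies all the clues, so Eitan ∈ Planning.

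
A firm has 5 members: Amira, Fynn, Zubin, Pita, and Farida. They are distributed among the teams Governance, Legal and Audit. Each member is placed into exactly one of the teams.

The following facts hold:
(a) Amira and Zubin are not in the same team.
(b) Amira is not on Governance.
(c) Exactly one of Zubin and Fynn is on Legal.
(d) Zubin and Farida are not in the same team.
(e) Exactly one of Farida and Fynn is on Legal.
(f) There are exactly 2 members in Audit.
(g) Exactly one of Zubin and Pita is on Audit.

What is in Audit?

Audit = {Farida, Pita}

From (b): Amira ∉ Governance.
Suppose Amira ∈ Audit: no assignment then satisfies all the clues, so Amira ∉ Audit.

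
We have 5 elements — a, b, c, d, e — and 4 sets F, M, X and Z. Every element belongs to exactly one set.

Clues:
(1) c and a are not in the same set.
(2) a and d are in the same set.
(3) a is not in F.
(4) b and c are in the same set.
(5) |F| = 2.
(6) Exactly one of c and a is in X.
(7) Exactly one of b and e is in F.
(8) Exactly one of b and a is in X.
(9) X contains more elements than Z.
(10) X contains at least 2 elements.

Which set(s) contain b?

From (3): a ∉ F.
(2): d matches a: d ∉ F.
Suppose b ∉ F: no assignment then satisfies all the clues, so b ∈ F.

b: F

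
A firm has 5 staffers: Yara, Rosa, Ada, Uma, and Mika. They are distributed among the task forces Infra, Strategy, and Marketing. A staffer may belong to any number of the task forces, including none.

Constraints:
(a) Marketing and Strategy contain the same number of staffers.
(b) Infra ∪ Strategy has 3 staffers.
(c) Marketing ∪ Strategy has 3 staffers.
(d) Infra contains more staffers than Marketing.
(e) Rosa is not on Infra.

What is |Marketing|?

2

From (e): Rosa ∉ Infra.
Suppose Rosa ∈ Strategy: no assignment then satisfies all the clues, so Rosa ∉ Strategy.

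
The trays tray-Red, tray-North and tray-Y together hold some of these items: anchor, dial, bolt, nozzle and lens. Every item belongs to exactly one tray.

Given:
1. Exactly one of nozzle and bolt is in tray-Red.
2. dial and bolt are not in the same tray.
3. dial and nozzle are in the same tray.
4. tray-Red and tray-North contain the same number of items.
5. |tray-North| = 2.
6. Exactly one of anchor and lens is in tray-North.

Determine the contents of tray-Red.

tray-Red = {dial, nozzle}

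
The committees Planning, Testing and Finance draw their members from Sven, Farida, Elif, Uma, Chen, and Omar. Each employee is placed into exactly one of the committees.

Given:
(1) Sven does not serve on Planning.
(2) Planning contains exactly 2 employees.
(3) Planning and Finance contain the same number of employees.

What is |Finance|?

2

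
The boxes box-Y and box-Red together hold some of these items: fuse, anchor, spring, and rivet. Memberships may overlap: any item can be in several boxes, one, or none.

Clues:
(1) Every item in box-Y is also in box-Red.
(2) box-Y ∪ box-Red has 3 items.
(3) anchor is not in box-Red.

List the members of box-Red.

From (3): anchor ∉ box-Red.
(1) contrapositive: anchor ∉ box-Y.
Suppose fuse ∉ box-Red: no assignment then satisfies all the clues, so fuse ∈ box-Red.

box-Red = {fuse, rivet, spring}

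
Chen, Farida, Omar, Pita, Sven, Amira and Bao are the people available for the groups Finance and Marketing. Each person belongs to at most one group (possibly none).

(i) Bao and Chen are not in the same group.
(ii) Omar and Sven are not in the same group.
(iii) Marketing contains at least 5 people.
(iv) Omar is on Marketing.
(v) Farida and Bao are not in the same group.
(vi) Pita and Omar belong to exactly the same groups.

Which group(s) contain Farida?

Farida: Marketing

From (iv): Omar ∈ Marketing.
(ii): Sven ∉ Marketing.
(vi): Pita matches Omar: Pita ∉ Finance.
(vi): Pita matches Omar: Pita ∈ Marketing.
Suppose Farida ∈ Finance: no assignment then satisfies all the clues, so Farida ∉ Finance.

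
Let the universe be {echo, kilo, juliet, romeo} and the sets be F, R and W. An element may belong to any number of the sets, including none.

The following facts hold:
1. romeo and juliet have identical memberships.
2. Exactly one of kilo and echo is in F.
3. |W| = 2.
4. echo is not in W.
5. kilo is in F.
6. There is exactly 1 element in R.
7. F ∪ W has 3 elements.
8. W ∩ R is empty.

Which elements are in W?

W = {juliet, romeo}

From (4): echo ∉ W.
From (5): kilo ∈ F.
(2) (exactly one): echo ∉ F.
Suppose kilo ∈ W: no assignment then satisfies all the clues, so kilo ∉ W.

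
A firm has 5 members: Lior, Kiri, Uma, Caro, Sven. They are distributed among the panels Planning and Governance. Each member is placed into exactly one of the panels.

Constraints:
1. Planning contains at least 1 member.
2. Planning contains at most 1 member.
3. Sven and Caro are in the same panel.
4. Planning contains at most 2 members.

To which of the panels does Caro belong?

Caro: Governance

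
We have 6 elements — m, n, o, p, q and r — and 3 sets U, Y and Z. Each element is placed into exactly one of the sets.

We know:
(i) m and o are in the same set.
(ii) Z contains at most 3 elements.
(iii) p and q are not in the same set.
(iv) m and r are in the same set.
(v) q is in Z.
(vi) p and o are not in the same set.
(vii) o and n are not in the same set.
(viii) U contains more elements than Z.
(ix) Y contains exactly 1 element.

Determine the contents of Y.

From (v): q ∈ Z.
(iii): p ∉ Z.
Suppose m ∈ Y: no assignment then satisfies all the clues, so m ∉ Y.

Y = {p}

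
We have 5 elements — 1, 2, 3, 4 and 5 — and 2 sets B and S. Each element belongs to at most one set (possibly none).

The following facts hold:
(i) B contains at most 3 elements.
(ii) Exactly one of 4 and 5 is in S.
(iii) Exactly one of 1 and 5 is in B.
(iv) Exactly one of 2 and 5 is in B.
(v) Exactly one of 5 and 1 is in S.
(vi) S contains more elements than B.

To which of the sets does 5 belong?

5: B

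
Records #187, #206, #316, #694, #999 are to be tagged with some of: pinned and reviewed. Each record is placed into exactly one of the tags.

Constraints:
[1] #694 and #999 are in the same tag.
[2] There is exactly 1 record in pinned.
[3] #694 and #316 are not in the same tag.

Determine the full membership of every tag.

pinned = {#316}; reviewed = {#187, #206, #694, #999}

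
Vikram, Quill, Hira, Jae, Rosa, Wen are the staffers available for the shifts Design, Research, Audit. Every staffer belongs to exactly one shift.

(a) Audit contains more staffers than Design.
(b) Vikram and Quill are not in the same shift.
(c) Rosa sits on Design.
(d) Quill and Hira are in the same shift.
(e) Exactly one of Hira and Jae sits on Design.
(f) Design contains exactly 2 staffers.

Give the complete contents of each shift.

Design = {Jae, Rosa}; Research = {Vikram}; Audit = {Hira, Quill, Wen}

From (c): Rosa ∈ Design.
Suppose Vikram ∈ Design: no assignment then satisfies all the clues, so Vikram ∉ Design.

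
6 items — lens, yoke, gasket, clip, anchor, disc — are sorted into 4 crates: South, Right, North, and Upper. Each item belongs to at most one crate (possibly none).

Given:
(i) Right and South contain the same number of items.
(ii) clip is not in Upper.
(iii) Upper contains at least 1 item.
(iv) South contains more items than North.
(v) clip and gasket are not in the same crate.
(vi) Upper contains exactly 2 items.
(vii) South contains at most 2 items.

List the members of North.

North = {}

From (ii): clip ∉ Upper.
Suppose lens ∈ North: no assignment then satisfies all the clues, so lens ∉ North.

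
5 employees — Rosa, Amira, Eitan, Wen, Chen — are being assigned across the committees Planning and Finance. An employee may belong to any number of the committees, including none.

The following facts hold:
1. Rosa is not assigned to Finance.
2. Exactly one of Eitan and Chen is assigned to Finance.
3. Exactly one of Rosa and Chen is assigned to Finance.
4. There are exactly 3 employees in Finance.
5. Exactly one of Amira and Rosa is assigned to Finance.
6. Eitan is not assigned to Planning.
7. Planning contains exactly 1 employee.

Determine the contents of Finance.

From (1): Rosa ∉ Finance.
From (6): Eitan ∉ Planning.
(3) (exactly one): Chen ∈ Finance.
(5) (exactly one): Amira ∈ Finance.
(2) (exactly one): Eitan ∉ Finance.
(4): only 3 candidates remain for Finance, so all are in.

Finance = {Amira, Chen, Wen}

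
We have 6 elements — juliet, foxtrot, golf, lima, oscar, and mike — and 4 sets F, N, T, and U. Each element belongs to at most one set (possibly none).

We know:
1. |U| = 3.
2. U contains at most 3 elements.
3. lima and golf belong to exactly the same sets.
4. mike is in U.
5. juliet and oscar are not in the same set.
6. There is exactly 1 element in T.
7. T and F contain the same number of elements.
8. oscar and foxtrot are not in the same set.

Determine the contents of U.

U = {golf, lima, mike}

From (4): mike ∈ U.
Suppose juliet ∈ U: no assignment then satisfies all the clues, so juliet ∉ U.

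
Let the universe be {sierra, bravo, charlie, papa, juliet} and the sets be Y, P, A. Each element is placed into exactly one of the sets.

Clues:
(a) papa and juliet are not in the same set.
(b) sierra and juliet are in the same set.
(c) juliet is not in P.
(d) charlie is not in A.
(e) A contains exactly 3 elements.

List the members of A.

A = {bravo, juliet, sierra}

From (c): juliet ∉ P.
From (d): charlie ∉ A.
(b): sierra matches juliet: sierra ∉ P.
Suppose sierra ∉ A: no assignment then satisfies all the clues, so sierra ∈ A.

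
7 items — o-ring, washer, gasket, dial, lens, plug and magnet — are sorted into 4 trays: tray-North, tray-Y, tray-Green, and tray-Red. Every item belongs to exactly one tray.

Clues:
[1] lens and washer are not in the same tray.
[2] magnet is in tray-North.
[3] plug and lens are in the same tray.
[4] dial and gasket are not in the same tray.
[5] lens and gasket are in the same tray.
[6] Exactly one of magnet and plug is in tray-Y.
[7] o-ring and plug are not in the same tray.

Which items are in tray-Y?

tray-Y = {gasket, lens, plug}

From (2): magnet ∈ tray-North.
(6) (exactly one): plug ∈ tray-Y.
(7): o-ring ∉ tray-Y.
(3): lens matches plug: lens ∉ tray-North.
(3): lens matches plug: lens ∈ tray-Y.
(5): gasket matches lens: gasket ∉ tray-North.
(5): gasket matches lens: gasket ∈ tray-Y.
(1): washer ∉ tray-Y.
(4): dial ∉ tray-Y.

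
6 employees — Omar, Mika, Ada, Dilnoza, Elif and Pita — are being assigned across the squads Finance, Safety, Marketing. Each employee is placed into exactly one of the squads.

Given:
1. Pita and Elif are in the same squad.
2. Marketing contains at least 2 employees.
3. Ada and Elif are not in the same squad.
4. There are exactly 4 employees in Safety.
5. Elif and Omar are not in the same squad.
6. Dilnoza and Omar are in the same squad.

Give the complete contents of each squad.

Finance = {}; Safety = {Ada, Dilnoza, Mika, Omar}; Marketing = {Elif, Pita}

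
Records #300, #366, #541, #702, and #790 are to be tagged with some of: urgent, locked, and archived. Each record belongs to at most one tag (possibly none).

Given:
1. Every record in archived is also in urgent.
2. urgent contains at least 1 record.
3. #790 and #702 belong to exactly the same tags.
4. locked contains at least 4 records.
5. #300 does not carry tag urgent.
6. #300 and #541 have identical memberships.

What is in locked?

locked = {#300, #541, #702, #790}

From (5): #300 ∉ urgent.
(1) contrapositive: #300 ∉ archived.
(6): #541 matches #300: #541 ∉ urgent.
(6): #541 matches #300: #541 ∉ archived.
Suppose #300 ∉ locked: no assignment then satisfies all the clues, so #300 ∈ locked.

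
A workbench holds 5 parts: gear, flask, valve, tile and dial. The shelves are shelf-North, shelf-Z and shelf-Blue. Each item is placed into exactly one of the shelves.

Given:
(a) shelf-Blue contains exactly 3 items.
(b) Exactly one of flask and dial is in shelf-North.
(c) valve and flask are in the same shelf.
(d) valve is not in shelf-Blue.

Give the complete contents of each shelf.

shelf-North = {flask, valve}; shelf-Z = {}; shelf-Blue = {dial, gear, tile}

From (d): valve ∉ shelf-Blue.
(c): flask matches valve: flask ∉ shelf-Blue.
(a): only 3 candidates remain for shelf-Blue, so all are in.
(b) (exactly one): flask ∈ shelf-North.
(c): valve matches flask: valve ∈ shelf-North.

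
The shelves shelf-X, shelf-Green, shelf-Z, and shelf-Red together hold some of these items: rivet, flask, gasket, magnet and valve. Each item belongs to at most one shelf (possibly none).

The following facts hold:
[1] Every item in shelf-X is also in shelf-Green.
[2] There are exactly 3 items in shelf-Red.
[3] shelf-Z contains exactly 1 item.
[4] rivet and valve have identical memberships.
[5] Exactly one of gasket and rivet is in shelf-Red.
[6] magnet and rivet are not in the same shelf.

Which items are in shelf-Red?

shelf-Red = {flask, rivet, valve}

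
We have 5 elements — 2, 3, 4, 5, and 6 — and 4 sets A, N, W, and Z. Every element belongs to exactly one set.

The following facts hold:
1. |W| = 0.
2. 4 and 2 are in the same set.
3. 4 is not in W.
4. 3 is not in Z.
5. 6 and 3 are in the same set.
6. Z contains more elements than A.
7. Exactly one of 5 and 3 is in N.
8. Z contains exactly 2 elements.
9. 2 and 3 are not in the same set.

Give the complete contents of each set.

A = {5}; N = {3, 6}; W = {}; Z = {2, 4}

From (3): 4 ∉ W.
From (4): 3 ∉ Z.
(1): W already has 0, so the rest are out.
(5): 6 matches 3: 6 ∉ Z.
Suppose 2 ∈ A: no assignment then satisfies all the clues, so 2 ∉ A.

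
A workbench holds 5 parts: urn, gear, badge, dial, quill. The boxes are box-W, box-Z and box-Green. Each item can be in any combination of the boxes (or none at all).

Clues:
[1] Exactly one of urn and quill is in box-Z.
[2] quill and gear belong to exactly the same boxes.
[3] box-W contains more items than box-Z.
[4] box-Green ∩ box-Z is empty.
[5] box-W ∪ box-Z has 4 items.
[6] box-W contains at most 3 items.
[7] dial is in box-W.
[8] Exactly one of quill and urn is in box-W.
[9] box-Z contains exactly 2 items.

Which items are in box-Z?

From (7): dial ∈ box-W.
Suppose urn ∉ box-Z: no assignment then satisfies all the clues, so urn ∈ box-Z.

box-Z = {dial, urn}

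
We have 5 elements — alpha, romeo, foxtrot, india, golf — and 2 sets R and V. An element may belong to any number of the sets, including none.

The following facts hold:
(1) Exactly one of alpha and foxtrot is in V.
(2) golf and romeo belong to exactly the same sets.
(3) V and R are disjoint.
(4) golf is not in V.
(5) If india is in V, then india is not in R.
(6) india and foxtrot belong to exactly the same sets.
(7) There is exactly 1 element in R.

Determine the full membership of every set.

R = {alpha}; V = {foxtrot, india}

From (4): golf ∉ V.
(2): romeo matches golf: romeo ∉ V.
Suppose alpha ∉ R: no assignment then satisfies all the clues, so alpha ∈ R.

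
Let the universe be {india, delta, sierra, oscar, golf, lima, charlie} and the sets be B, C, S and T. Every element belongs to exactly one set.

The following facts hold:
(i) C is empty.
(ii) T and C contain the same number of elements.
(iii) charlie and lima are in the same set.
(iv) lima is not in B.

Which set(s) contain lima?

From (iv): lima ∉ B.
(i): C already has 0, so the rest are out.
(iii): charlie matches lima: charlie ∉ B.
Suppose lima ∉ S: no assignment then satisfies all the clues, so lima ∈ S.

lima: S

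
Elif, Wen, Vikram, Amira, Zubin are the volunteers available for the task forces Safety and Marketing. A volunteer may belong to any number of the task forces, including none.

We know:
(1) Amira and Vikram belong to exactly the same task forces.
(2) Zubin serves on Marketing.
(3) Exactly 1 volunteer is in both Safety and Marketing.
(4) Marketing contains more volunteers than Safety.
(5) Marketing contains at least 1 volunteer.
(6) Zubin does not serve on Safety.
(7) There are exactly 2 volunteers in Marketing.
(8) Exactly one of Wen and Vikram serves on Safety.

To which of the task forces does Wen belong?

Wen: Marketing, Safety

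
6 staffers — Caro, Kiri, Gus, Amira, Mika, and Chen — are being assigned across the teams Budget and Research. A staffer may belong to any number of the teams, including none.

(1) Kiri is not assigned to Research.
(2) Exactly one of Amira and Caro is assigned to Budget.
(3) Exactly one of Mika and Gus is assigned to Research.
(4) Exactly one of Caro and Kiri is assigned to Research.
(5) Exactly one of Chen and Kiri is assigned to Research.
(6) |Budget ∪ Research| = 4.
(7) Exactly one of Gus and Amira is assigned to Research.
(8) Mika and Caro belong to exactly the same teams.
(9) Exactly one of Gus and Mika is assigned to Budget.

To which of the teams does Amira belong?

Amira: Research

From (1): Kiri ∉ Research.
(4) (exactly one): Caro ∈ Research.
(5) (exactly one): Chen ∈ Research.
(8): Mika matches Caro: Mika ∈ Research.
(3) (exactly one): Gus ∉ Research.
(7) (exactly one): Amira ∈ Research.
Suppose Amira ∈ Budget: no assignment then satisfies all the clues, so Amira ∉ Budget.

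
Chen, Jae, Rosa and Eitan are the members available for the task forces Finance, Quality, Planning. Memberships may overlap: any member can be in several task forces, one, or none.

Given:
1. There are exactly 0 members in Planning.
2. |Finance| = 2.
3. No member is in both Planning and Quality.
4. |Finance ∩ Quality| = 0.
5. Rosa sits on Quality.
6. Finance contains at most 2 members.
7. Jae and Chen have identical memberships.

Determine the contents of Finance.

From (5): Rosa ∈ Quality.
(1): Planning already has 0, so the rest are out.
Suppose Chen ∉ Finance: no assignment then satisfies all the clues, so Chen ∈ Finance.

Finance = {Chen, Jae}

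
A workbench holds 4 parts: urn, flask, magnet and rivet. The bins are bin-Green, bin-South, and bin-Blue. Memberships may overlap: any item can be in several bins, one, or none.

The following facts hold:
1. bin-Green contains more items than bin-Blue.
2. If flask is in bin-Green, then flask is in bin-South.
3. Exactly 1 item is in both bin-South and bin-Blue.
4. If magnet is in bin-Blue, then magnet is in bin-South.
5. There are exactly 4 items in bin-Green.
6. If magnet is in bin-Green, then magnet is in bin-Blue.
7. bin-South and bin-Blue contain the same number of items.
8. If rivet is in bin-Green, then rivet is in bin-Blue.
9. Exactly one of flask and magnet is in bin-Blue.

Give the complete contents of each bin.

bin-Green = {flask, magnet, rivet, urn}; bin-South = {flask, magnet}; bin-Blue = {magnet, rivet}

(5): only 4 candidates remain for bin-Green, so all are in.
(6): magnet ∈ bin-Blue.
(8): rivet ∈ bin-Blue.
(9) (exactly one): flask ∉ bin-Blue.
(2): flask ∈ bin-South.
(4): magnet ∈ bin-South.
Suppose urn ∈ bin-South: no assignment then satisfies all the clues, so urn ∉ bin-South.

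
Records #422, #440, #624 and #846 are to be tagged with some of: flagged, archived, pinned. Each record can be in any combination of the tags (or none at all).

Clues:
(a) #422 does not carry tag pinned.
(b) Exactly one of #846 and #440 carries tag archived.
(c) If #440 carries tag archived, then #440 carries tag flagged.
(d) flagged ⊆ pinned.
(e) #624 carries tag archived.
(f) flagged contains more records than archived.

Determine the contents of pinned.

pinned = {#440, #624, #846}

From (a): #422 ∉ pinned.
From (e): #624 ∈ archived.
(d) contrapositive: #422 ∉ flagged.
Suppose #440 ∉ pinned: no assignment then satisfies all the clues, so #440 ∈ pinned.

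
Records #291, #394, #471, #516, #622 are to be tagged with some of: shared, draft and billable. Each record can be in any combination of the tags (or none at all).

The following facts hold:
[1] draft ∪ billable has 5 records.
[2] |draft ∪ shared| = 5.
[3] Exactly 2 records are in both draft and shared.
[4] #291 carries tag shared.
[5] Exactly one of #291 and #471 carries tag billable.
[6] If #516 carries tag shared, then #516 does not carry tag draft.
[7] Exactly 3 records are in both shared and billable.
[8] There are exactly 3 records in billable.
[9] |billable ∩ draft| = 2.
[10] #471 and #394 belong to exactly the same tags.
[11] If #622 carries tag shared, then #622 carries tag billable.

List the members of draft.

draft = {#291, #394, #471, #622}

From (4): #291 ∈ shared.
Suppose #291 ∉ draft: no assignment then satisfies all the clues, so #291 ∈ draft.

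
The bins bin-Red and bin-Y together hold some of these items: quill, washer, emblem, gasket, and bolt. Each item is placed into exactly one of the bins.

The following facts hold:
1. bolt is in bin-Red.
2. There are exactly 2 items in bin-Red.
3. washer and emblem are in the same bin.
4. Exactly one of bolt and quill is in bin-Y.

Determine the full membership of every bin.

bin-Red = {bolt, gasket}; bin-Y = {emblem, quill, washer}

From (1): bolt ∈ bin-Red.
(4) (exactly one): quill ∈ bin-Y.
Suppose washer ∈ bin-Red: no assignment then satisfies all the clues, so washer ∉ bin-Red.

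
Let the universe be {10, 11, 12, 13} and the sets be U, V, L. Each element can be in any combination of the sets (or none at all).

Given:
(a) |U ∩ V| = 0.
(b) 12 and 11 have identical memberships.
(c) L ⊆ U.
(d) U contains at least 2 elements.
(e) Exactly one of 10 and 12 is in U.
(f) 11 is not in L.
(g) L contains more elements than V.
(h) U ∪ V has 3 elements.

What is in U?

U = {11, 12, 13}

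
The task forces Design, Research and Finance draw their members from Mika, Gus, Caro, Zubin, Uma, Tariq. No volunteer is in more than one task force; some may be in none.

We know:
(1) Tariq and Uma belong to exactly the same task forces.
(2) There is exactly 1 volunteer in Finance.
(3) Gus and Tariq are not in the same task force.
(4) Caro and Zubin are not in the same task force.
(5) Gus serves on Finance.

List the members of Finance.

From (5): Gus ∈ Finance.
(2): Finance already has 1, so the rest are out.

Finance = {Gus}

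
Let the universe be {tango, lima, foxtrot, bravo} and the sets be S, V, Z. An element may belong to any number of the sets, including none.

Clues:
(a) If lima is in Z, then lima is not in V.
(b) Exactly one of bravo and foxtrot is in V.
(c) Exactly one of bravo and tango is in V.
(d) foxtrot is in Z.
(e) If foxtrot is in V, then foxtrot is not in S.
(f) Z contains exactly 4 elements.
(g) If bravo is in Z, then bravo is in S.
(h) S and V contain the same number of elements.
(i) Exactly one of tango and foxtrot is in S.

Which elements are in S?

S = {bravo, tango}

From (d): foxtrot ∈ Z.
(f): only 4 candidates remain for Z, so all are in.
(g): bravo ∈ S.
(a): lima ∉ V.
Suppose tango ∉ S: no assignment then satisfies all the clues, so tango ∈ S.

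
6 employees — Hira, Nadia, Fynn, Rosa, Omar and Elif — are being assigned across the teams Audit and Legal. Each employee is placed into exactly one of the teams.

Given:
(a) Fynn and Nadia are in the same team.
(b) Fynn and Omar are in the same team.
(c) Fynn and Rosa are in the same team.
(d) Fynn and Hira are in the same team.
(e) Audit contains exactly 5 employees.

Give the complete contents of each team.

Audit = {Fynn, Hira, Nadia, Omar, Rosa}; Legal = {Elif}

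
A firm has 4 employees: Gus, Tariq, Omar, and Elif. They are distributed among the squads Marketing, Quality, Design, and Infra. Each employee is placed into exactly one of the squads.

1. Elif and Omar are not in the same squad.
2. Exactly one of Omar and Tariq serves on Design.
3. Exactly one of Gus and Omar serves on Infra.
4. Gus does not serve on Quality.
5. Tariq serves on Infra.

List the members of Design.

Design = {Omar}

From (4): Gus ∉ Quality.
From (5): Tariq ∈ Infra.
(2) (exactly one): Omar ∈ Design.
(3) (exactly one): Gus ∈ Infra.
(1): Elif ∉ Design.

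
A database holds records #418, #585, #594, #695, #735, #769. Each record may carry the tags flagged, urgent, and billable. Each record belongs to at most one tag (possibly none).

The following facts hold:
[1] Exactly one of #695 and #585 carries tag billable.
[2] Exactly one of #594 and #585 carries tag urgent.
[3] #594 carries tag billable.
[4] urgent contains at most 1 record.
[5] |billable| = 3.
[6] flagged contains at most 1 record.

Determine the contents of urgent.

urgent = {#585}

From (3): #594 ∈ billable.
(2) (exactly one): #585 ∈ urgent.
(4): urgent already has 1, so the rest are out.
(1) (exactly one): #695 ∈ billable.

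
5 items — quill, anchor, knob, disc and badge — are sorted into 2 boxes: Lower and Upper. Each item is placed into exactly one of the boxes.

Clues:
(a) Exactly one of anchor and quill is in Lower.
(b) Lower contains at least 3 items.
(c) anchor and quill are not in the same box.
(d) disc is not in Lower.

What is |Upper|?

From (d): disc ∉ Lower.
Only one box left: disc ∈ Upper.
Suppose knob ∉ Lower: no assignment then satisfies all the clues, so knob ∈ Lower.

2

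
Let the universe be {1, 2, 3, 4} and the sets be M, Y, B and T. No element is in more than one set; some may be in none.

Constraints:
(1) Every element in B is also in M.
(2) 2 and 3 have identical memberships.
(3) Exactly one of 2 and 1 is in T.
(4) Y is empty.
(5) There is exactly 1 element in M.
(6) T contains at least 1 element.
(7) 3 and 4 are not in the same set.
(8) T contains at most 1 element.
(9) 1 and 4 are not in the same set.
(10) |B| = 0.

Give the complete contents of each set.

M = {4}; Y = {}; B = {}; T = {1}

(4): Y already has 0, so the rest are out.
(10): B already has 0, so the rest are out.
Suppose 1 ∈ M: no assignment then satisfies all the clues, so 1 ∉ M.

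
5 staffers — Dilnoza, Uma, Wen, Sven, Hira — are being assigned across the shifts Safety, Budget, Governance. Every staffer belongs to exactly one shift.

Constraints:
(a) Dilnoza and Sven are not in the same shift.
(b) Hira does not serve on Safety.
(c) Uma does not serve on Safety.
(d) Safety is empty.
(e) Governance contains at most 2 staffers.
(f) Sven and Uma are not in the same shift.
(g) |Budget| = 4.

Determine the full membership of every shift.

Safety = {}; Budget = {Dilnoza, Hira, Uma, Wen}; Governance = {Sven}

From (b): Hira ∉ Safety.
From (c): Uma ∉ Safety.
(d): Safety already has 0, so the rest are out.
Suppose Dilnoza ∉ Budget: no assignment then satisfies all the clues, so Dilnoza ∈ Budget.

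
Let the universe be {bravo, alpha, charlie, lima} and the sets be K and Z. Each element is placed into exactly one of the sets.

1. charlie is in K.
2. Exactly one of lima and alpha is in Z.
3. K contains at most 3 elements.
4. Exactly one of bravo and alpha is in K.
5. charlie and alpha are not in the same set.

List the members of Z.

From (1): charlie ∈ K.
(5): alpha ∉ K.
Only one set left: alpha ∈ Z.
(2) (exactly one): lima ∉ Z.
(4) (exactly one): bravo ∈ K.
Only one set left: lima ∈ K.

Z = {alpha}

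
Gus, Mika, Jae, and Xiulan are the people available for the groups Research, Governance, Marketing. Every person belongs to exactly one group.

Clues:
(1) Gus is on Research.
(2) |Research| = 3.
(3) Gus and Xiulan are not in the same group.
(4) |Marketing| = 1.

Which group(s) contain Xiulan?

From (1): Gus ∈ Research.
(3): Xiulan ∉ Research.
(2): only 3 candidates remain for Research, so all are in.
(4): only 1 candidates remain for Marketing, so all are in.

Xiulan: Marketing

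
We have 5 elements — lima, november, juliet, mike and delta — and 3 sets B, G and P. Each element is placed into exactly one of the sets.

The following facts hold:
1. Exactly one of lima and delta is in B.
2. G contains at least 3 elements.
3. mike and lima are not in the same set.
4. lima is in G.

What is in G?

From (4): lima ∈ G.
(1) (exactly one): delta ∈ B.
(3): mike ∉ G.
(2): only 3 candidates remain for G, so all are in.

G = {juliet, lima, november}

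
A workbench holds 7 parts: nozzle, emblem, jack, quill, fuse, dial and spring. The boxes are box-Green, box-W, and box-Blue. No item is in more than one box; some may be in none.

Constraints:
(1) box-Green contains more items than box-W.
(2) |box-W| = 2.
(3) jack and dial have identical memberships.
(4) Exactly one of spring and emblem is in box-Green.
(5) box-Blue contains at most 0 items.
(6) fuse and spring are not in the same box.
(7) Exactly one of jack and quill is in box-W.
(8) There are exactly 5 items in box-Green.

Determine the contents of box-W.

box-W = {quill, spring}

(5): box-Blue already has 0, so the rest are out.
Suppose nozzle ∈ box-W: no assignment then satisfies all the clues, so nozzle ∉ box-W.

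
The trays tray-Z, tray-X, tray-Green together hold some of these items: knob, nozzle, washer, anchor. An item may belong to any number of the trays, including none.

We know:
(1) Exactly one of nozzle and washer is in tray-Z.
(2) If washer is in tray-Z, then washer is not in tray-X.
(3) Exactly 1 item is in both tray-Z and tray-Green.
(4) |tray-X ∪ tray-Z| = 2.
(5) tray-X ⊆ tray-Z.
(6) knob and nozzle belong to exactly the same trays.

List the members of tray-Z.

tray-Z = {anchor, washer}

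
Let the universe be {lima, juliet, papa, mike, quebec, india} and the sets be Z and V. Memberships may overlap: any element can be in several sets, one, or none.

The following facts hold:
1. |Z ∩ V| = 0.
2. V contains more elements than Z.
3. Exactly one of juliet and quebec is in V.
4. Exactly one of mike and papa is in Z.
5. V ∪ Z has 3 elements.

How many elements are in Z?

1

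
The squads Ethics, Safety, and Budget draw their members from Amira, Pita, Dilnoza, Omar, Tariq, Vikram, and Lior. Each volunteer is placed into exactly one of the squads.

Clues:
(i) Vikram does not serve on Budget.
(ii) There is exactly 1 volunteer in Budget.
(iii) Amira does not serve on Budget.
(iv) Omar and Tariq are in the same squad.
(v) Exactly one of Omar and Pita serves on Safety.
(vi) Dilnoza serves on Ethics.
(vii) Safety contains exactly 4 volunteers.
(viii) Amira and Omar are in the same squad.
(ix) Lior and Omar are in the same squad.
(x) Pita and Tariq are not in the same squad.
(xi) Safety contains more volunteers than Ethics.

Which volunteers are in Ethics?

Ethics = {Dilnoza, Vikram}

From (i): Vikram ∉ Budget.
From (iii): Amira ∉ Budget.
From (vi): Dilnoza ∈ Ethics.
(viii): Omar matches Amira: Omar ∉ Budget.
(ix): Lior matches Omar: Lior ∉ Budget.
(iv): Tariq matches Omar: Tariq ∉ Budget.
(ii): only 1 candidates remain for Budget, so all are in.
(v) (exactly one): Omar ∈ Safety.
(viii): Amira matches Omar: Amira ∉ Ethics.
(viii): Amira matches Omar: Amira ∈ Safety.
(ix): Lior matches Omar: Lior ∉ Ethics.
Only one squad left: Vikram ∈ Ethics.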